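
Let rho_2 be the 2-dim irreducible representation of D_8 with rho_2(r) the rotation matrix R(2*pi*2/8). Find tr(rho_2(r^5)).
chi_{rho_2}(r^5) = 2*cos(2*pi*2*5/8) = 0

Details: rho_2(r^5) is rotation by angle 2*pi*2*5/8, whose trace is 2*cos(2*pi*2*5/8) = 0.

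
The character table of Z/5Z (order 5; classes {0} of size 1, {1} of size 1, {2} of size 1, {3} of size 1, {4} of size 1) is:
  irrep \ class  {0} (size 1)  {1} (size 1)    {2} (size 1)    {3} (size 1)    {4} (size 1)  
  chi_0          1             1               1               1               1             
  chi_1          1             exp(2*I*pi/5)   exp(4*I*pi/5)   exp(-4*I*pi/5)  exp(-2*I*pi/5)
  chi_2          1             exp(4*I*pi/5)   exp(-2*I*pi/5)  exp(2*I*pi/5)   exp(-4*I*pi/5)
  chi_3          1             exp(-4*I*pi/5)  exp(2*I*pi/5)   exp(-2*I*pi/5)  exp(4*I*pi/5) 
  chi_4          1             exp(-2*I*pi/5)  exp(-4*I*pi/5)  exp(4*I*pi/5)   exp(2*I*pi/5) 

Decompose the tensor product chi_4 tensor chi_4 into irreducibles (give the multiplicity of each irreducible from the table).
chi_4 tensor chi_4 = chi_3 (all other irreducibles have multiplicity 0).

Argument: The character of a tensor product is the pointwise product (chi_4 * chi_4)(C) = chi_4(C) * chi_4(C):
  {0}: (1)*(1), {1}: (exp(-2*I*pi/5))*(exp(-2*I*pi/5)), {2}: (exp(-4*I*pi/5))*(exp(-4*I*pi/5)), {3}: (exp(4*I*pi/5))*(exp(4*I*pi/5)), {4}: (exp(2*I*pi/5))*(exp(2*I*pi/5))
so (chi_4 * chi_4) takes values
  {0} -> 1, {1} -> exp(-4*I*pi/5), {2} -> exp(2*I*pi/5), {3} -> exp(-2*I*pi/5), {4} -> exp(4*I*pi/5).
Now take the inner product of this character with each irreducible chi from the table, <chi_4*chi_4, chi> = (1/5) sum_C |C| (chi_4*chi_4)(C) conj(chi(C)):
  <chi_4*chi_4, chi_0> = (1/5)[1*(1)*conj(1) + 1*(exp(-4*I*pi/5))*conj(1) + 1*(exp(2*I*pi/5))*conj(1) + 1*(exp(-2*I*pi/5))*conj(1) + 1*(exp(4*I*pi/5))*conj(1)]
      = (1/5)[(1) + (exp(-4*I*pi/5)) + (exp(2*I*pi/5)) + (exp(-2*I*pi/5)) + (exp(4*I*pi/5))] = 0/5 = 0
  <chi_4*chi_4, chi_1> = (1/5)[1*(1)*conj(1) + 1*(exp(-4*I*pi/5))*conj(exp(2*I*pi/5)) + 1*(exp(2*I*pi/5))*conj(exp(4*I*pi/5)) + 1*(exp(-2*I*pi/5))*conj(exp(-4*I*pi/5)) + 1*(exp(4*I*pi/5))*conj(exp(-2*I*pi/5))]
      = (1/5)[(1) + (exp(4*I*pi/5)) + (exp(-2*I*pi/5)) + (exp(2*I*pi/5)) + (exp(-4*I*pi/5))] = 0/5 = 0
  <chi_4*chi_4, chi_2> = (1/5)[1*(1)*conj(1) + 1*(exp(-4*I*pi/5))*conj(exp(4*I*pi/5)) + 1*(exp(2*I*pi/5))*conj(exp(-2*I*pi/5)) + 1*(exp(-2*I*pi/5))*conj(exp(2*I*pi/5)) + 1*(exp(4*I*pi/5))*conj(exp(-4*I*pi/5))]
      = (1/5)[(1) + (exp(2*I*pi/5)) + (exp(4*I*pi/5)) + (exp(-4*I*pi/5)) + (exp(-2*I*pi/5))] = 0/5 = 0
  <chi_4*chi_4, chi_3> = (1/5)[1*(1)*conj(1) + 1*(exp(-4*I*pi/5))*conj(exp(-4*I*pi/5)) + 1*(exp(2*I*pi/5))*conj(exp(2*I*pi/5)) + 1*(exp(-2*I*pi/5))*conj(exp(-2*I*pi/5)) + 1*(exp(4*I*pi/5))*conj(exp(4*I*pi/5))]
      = (1/5)[(1) + (1) + (1) + (1) + (1)] = 5/5 = 1
  <chi_4*chi_4, chi_4> = (1/5)[1*(1)*conj(1) + 1*(exp(-4*I*pi/5))*conj(exp(-2*I*pi/5)) + 1*(exp(2*I*pi/5))*conj(exp(-4*I*pi/5)) + 1*(exp(-2*I*pi/5))*conj(exp(4*I*pi/5)) + 1*(exp(4*I*pi/5))*conj(exp(2*I*pi/5))]
      = (1/5)[(1) + (exp(-2*I*pi/5)) + (exp(-4*I*pi/5)) + (exp(4*I*pi/5)) + (exp(2*I*pi/5))] = 0/5 = 0
(Exp terms are combined using exp(i*s)*conj(exp(i*t)) = exp(i*(s-t)), and sums of them are collapsed using the identity that for every m > 1 the m distinct m-th roots of unity sum to 0, e.g. 1 + exp(2*I*pi/3) + exp(-2*I*pi/3) = 0.)
Hence the multiplicities are chi_3: 1. Dimension check: dim(chi_4)*dim(chi_4) = 1*1 = 1 and sum (mult * dim) = 1*1 = 1.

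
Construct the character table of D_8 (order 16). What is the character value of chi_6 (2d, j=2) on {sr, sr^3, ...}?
Conjugacy classes: {e} of size 1, {r^4} of size 1, {r^1, r^7} of size 2, {r^2, r^6} of size 2, {r^3, r^5} of size 2, {s, sr^2, ...} of size 4, {sr, sr^3, ...} of size 4.
Character table:
  irrep \ class              {e} (size 1)  {r^4} (size 1)  {r^1, r^7} (size 2)  {r^2, r^6} (size 2)  {r^3, r^5} (size 2)  {s, sr^2, ...} (size 4)  {sr, sr^3, ...} (size 4)
  chi_1 (triv)               1             1               1                    1                    1                    1                        1                       
  chi_2 (sign: r->1, s->-1)  1             1               1                    1                    1                    -1                       -1                      
  chi_3 (r->-1, s->1)        1             1               -1                   1                    -1                   1                        -1                      
  chi_4 (r->-1, s->-1)       1             1               -1                   1                    -1                   -1                       1                       
  chi_5 (2d, j=1)            2             -2              sqrt(2)              0                    -sqrt(2)             0                        0                       
  chi_6 (2d, j=2)            2             2               0                    -2                   0                    0                        0                       
  chi_7 (2d, j=3)            2             -2              -sqrt(2)             0                    sqrt(2)              0                        0                       

Spot check: chi_6 (2d, j=2) on {sr, sr^3, ...} = 0.

Proof sketch: D_8 has order 2*8 = 16 with 7 conjugacy classes, hence 7 irreducibles. Sum of squared dims 1 + 1 + 1 + 1 + 4 + 4 + 4 = 16 = |G|. Linear characters come from the abelianisation; the 2-dimensional irreps have character r^k -> 2*cos(2*pi*j*k/8), reflections -> 0.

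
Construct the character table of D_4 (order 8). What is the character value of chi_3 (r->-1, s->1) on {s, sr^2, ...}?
Conjugacy classes: {e} of size 1, {r^2} of size 1, {r^1, r^3} of size 2, {s, sr^2, ...} of size 2, {sr, sr^3, ...} of size 2.
Character table:
  irrep \ class              {e} (size 1)  {r^2} (size 1)  {r^1, r^3} (size 2)  {s, sr^2, ...} (size 2)  {sr, sr^3, ...} (size 2)
  chi_1 (triv)               1             1               1                    1                        1                       
  chi_2 (sign: r->1, s->-1)  1             1               1                    -1                       -1                      
  chi_3 (r->-1, s->1)        1             1               -1                   1                        -1                      
  chi_4 (r->-1, s->-1)       1             1               -1                   -1                       1                       
  chi_5 (2d, j=1)            2             -2              0                    0                        0                       

Spot check: chi_3 (r->-1, s->1) on {s, sr^2, ...} = 1.

Derivation: D_4 has order 2*4 = 8 with 5 conjugacy classes, hence 5 irreducibles. Sum of squared dims 1 + 1 + 1 + 1 + 4 = 8 = |G|. Linear characters come from the abelianisation; the 2-dimensional irreps have character r^k -> 2*cos(2*pi*j*k/4), reflections -> 0.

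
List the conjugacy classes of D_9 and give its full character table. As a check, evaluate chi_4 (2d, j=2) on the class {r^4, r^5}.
Conjugacy classes: {e} of size 1, {r^1, r^8} of size 2, {r^2, r^7} of size 2, {r^3, r^6} of size 2, {r^4, r^5} of size 2, {s, sr, ..., sr^8} of size 9.
Character table:
  irrep \ class              {e} (size 1)  {r^1, r^8} (size 2)  {r^2, r^7} (size 2)  {r^3, r^6} (size 2)  {r^4, r^5} (size 2)  {s, sr, ..., sr^8} (size 9)
  chi_1 (triv)               1             1                    1                    1                    1                    1                          
  chi_2 (sign: r->1, s->-1)  1             1                    1                    1                    1                    -1                         
  chi_3 (2d, j=1)            2             2*cos(2*pi/9)        2*cos(4*pi/9)        -1                   -2*cos(pi/9)         0                          
  chi_4 (2d, j=2)            2             2*cos(4*pi/9)        -2*cos(pi/9)         -1                   2*cos(2*pi/9)        0                          
  chi_5 (2d, j=3)            2             -1                   -1                   2                    -1                   0                          
  chi_6 (2d, j=4)            2             -2*cos(pi/9)         2*cos(2*pi/9)        -1                   2*cos(4*pi/9)        0                          

Spot check: chi_4 (2d, j=2) on {r^4, r^5} = 2*cos(2*pi/9).

Justification: D_9 has order 2*9 = 18 with 6 conjugacy classes, hence 6 irreducibles. Sum of squared dims 1 + 1 + 4 + 4 + 4 + 4 = 18 = |G|. Linear characters come from the abelianisation; the 2-dimensional irreps have character r^k -> 2*cos(2*pi*j*k/9), reflections -> 0.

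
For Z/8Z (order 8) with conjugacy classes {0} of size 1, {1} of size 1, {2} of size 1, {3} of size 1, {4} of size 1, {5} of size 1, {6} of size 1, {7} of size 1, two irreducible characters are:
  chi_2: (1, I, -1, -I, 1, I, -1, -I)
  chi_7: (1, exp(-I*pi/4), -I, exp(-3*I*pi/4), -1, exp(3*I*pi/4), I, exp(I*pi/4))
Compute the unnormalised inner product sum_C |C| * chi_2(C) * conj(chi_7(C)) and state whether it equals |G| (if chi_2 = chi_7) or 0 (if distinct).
Sum = 0; so <chi_2, chi_7> = 0 (distinct irreducibles are orthogonal).

Solution. Compute term by term over conjugacy classes (|C| * chi_2(C) * conj(chi_7(C))):
  1*(1)*conj(1) + 1*(I)*conj(exp(-I*pi/4)) + 1*(-1)*conj(-I) + 1*(-I)*conj(exp(-3*I*pi/4)) + 1*(1)*conj(-1) + 1*(I)*conj(exp(3*I*pi/4)) + 1*(-1)*conj(I) + 1*(-I)*conj(exp(I*pi/4))
  = (1) + (exp(3*I*pi/4)) + (-I) + (-exp(-3*I*pi/4)) + (-1) + (exp(-I*pi/4)) + (I) + (-exp(I*pi/4))
  = 0.
(Exp terms are combined using exp(i*s)*conj(exp(i*t)) = exp(i*(s-t)), and sums of them are collapsed using the identity that for every m > 1 the m distinct m-th roots of unity sum to 0, e.g. 1 + exp(2*I*pi/3) + exp(-2*I*pi/3) = 0.)
Dividing by |G| = 8 gives 0/8 = 0, matching the row-orthogonality relation <chi_2, chi_7> = [chi_2 = chi_7].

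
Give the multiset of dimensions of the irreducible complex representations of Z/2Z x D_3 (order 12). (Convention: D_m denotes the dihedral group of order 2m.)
Dimensions: 1, 1, 1, 1, 2, 2

Solution. There are 6 irreducibles (= number of conjugacy classes). Their dimensions d_i satisfy sum d_i^2 = |G| = 12: 1 + 1 + 1 + 1 + 4 + 4 = 12. (For the product with Z/2Z: each of the 2 1-dim characters of Z/2Z tensors with each irrep of D_3, giving 2 copies of each D_3-dimension.)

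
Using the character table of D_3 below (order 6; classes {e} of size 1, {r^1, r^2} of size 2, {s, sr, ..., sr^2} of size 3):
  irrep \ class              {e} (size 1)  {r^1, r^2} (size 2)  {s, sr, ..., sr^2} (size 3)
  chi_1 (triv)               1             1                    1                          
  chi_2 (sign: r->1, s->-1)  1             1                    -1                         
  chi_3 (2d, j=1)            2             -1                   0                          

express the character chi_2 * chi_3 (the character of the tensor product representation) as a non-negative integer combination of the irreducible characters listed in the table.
chi_2 tensor chi_3 = chi_3 (all other irreducibles have multiplicity 0).

Details: The character of a tensor product is the pointwise product (chi_2 * chi_3)(C) = chi_2(C) * chi_3(C):
  {e}: (1)*(2), {r^1, r^2}: (1)*(-1), {s, sr, ..., sr^2}: (-1)*(0)
so (chi_2 * chi_3) takes values
  {e} -> 2, {r^1, r^2} -> -1, {s, sr, ..., sr^2} -> 0.
Now take the inner product of this character with each irreducible chi from the table, <chi_2*chi_3, chi> = (1/6) sum_C |C| (chi_2*chi_3)(C) conj(chi(C)):
  <chi_2*chi_3, chi_1> = (1/6)[1*(2)*conj(1) + 2*(-1)*conj(1) + 3*(0)*conj(1)]
      = (1/6)[(2) + (-2) + (0)] = 0/6 = 0
  <chi_2*chi_3, chi_2> = (1/6)[1*(2)*conj(1) + 2*(-1)*conj(1) + 3*(0)*conj(-1)]
      = (1/6)[(2) + (-2) + (0)] = 0/6 = 0
  <chi_2*chi_3, chi_3> = (1/6)[1*(2)*conj(2) + 2*(-1)*conj(-1) + 3*(0)*conj(0)]
      = (1/6)[(4) + (2) + (0)] = 6/6 = 1
Hence the multiplicities are chi_3: 1. Dimension check: dim(chi_2)*dim(chi_3) = 1*2 = 2 and sum (mult * dim) = 1*2 = 2.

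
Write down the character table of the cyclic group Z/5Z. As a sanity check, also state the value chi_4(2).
Character table of Z/5Z (irreps indexed chi_0,...,chi_4 with chi_k(m) = zeta_5^(k*m), zeta_5 = exp(2*pi*i/5)):
  irrep \ class  {0} (size 1)  {1} (size 1)    {2} (size 1)    {3} (size 1)    {4} (size 1)  
  chi_0          1             1               1               1               1             
  chi_1          1             exp(2*I*pi/5)   exp(4*I*pi/5)   exp(-4*I*pi/5)  exp(-2*I*pi/5)
  chi_2          1             exp(4*I*pi/5)   exp(-2*I*pi/5)  exp(2*I*pi/5)   exp(-4*I*pi/5)
  chi_3          1             exp(-4*I*pi/5)  exp(2*I*pi/5)   exp(-2*I*pi/5)  exp(4*I*pi/5) 
  chi_4          1             exp(-2*I*pi/5)  exp(-4*I*pi/5)  exp(4*I*pi/5)   exp(2*I*pi/5) 

Spot check: chi_4(2) = zeta_5^(4*2) = zeta_5^8 = exp(-4*I*pi/5).

Why: Z/5Z is abelian, so all 5 irreducible complex representations are 1-dimensional. They are given by chi_k(m) = zeta_5^(k*m) for k = 0,...,4. Row orthogonality: sum_m chi_k(m) conj(chi_l(m)) = 5 * [k = l].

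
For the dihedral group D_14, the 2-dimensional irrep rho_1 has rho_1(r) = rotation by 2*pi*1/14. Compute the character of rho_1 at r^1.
chi_{rho_1}(r^1) = 2*cos(2*pi*1*1/14) = 2*cos(pi/7)

Explanation: rho_1(r^1) is rotation by angle 2*pi*1*1/14, whose trace is 2*cos(2*pi*1*1/14) = 2*cos(pi/7).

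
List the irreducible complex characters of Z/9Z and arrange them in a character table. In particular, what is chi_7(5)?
Character table of Z/9Z (irreps indexed chi_0,...,chi_8 with chi_k(m) = zeta_9^(k*m), zeta_9 = exp(2*pi*i/9)):
  irrep \ class  {0} (size 1)  {1} (size 1)    {2} (size 1)    {3} (size 1)    {4} (size 1)    {5} (size 1)    {6} (size 1)    {7} (size 1)    {8} (size 1)  
  chi_0          1             1               1               1               1               1               1               1               1             
  chi_1          1             exp(2*I*pi/9)   exp(4*I*pi/9)   exp(2*I*pi/3)   exp(8*I*pi/9)   exp(-8*I*pi/9)  exp(-2*I*pi/3)  exp(-4*I*pi/9)  exp(-2*I*pi/9)
  chi_2          1             exp(4*I*pi/9)   exp(8*I*pi/9)   exp(-2*I*pi/3)  exp(-2*I*pi/9)  exp(2*I*pi/9)   exp(2*I*pi/3)   exp(-8*I*pi/9)  exp(-4*I*pi/9)
  chi_3          1             exp(2*I*pi/3)   exp(-2*I*pi/3)  1               exp(2*I*pi/3)   exp(-2*I*pi/3)  1               exp(2*I*pi/3)   exp(-2*I*pi/3)
  chi_4          1             exp(8*I*pi/9)   exp(-2*I*pi/9)  exp(2*I*pi/3)   exp(-4*I*pi/9)  exp(4*I*pi/9)   exp(-2*I*pi/3)  exp(2*I*pi/9)   exp(-8*I*pi/9)
  chi_5          1             exp(-8*I*pi/9)  exp(2*I*pi/9)   exp(-2*I*pi/3)  exp(4*I*pi/9)   exp(-4*I*pi/9)  exp(2*I*pi/3)   exp(-2*I*pi/9)  exp(8*I*pi/9) 
  chi_6          1             exp(-2*I*pi/3)  exp(2*I*pi/3)   1               exp(-2*I*pi/3)  exp(2*I*pi/3)   1               exp(-2*I*pi/3)  exp(2*I*pi/3) 
  chi_7          1             exp(-4*I*pi/9)  exp(-8*I*pi/9)  exp(2*I*pi/3)   exp(2*I*pi/9)   exp(-2*I*pi/9)  exp(-2*I*pi/3)  exp(8*I*pi/9)   exp(4*I*pi/9) 
  chi_8          1             exp(-2*I*pi/9)  exp(-4*I*pi/9)  exp(-2*I*pi/3)  exp(-8*I*pi/9)  exp(8*I*pi/9)   exp(2*I*pi/3)   exp(4*I*pi/9)   exp(2*I*pi/9) 

Spot check: chi_7(5) = zeta_9^(7*5) = zeta_9^35 = exp(-2*I*pi/9).

Working: Z/9Z is abelian, so all 9 irreducible complex representations are 1-dimensional. They are given by chi_k(m) = zeta_9^(k*m) for k = 0,...,8. Row orthogonality: sum_m chi_k(m) conj(chi_l(m)) = 9 * [k = l].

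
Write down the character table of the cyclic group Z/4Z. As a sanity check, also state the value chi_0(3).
Character table of Z/4Z (irreps indexed chi_0,...,chi_3 with chi_k(m) = zeta_4^(k*m), zeta_4 = exp(2*pi*i/4)):
  irrep \ class  {0} (size 1)  {1} (size 1)  {2} (size 1)  {3} (size 1)
  chi_0          1             1             1             1           
  chi_1          1             I             -1            -I          
  chi_2          1             -1            1             -1          
  chi_3          1             -I            -1            I           

Spot check: chi_0(3) = zeta_4^(0*3) = zeta_4^0 = 1.

Reasoning: Z/4Z is abelian, so all 4 irreducible complex representations are 1-dimensional. They are given by chi_k(m) = zeta_4^(k*m) for k = 0,...,3. Row orthogonality: sum_m chi_k(m) conj(chi_l(m)) = 4 * [k = l].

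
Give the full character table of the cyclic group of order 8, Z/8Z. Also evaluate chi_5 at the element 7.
Character table of Z/8Z (irreps indexed chi_0,...,chi_7 with chi_k(m) = zeta_8^(k*m), zeta_8 = exp(2*pi*i/8)):
  irrep \ class  {0} (size 1)  {1} (size 1)    {2} (size 1)  {3} (size 1)    {4} (size 1)  {5} (size 1)    {6} (size 1)  {7} (size 1)  
  chi_0          1             1               1             1               1             1               1             1             
  chi_1          1             exp(I*pi/4)     I             exp(3*I*pi/4)   -1            exp(-3*I*pi/4)  -I            exp(-I*pi/4)  
  chi_2          1             I               -1            -I              1             I               -1            -I            
  chi_3          1             exp(3*I*pi/4)   -I            exp(I*pi/4)     -1            exp(-I*pi/4)    I             exp(-3*I*pi/4)
  chi_4          1             -1              1             -1              1             -1              1             -1            
  chi_5          1             exp(-3*I*pi/4)  I             exp(-I*pi/4)    -1            exp(I*pi/4)     -I            exp(3*I*pi/4) 
  chi_6          1             -I              -1            I               1             -I              -1            I             
  chi_7          1             exp(-I*pi/4)    -I            exp(-3*I*pi/4)  -1            exp(3*I*pi/4)   I             exp(I*pi/4)   

Spot check: chi_5(7) = zeta_8^(5*7) = zeta_8^35 = exp(3*I*pi/4).

Why: Z/8Z is abelian, so all 8 irreducible complex representations are 1-dimensional. They are given by chi_k(m) = zeta_8^(k*m) for k = 0,...,7. Row orthogonality: sum_m chi_k(m) conj(chi_l(m)) = 8 * [k = l].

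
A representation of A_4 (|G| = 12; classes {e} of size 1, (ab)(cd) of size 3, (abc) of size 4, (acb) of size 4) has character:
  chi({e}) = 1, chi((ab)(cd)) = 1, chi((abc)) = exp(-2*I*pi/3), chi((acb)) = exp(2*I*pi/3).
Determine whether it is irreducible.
Irreducible: <chi, chi> = 1.

Argument: <chi, chi> = (1/|G|) sum_C |C| * |chi(C)|^2 = (1/12)[1*|1|^2 + 3*|1|^2 + 4*|exp(-2*I*pi/3)|^2 + 4*|exp(2*I*pi/3)|^2]
  = (1/12)[(1) + (3) + (4) + (4)] = 12/12 = 1.
(Exp terms are combined using exp(i*s)*conj(exp(i*t)) = exp(i*(s-t)), and sums of them are collapsed using the identity that for every m > 1 the m distinct m-th roots of unity sum to 0, e.g. 1 + exp(2*I*pi/3) + exp(-2*I*pi/3) = 0.)
A character is irreducible iff <chi, chi> = 1, so this representation is irreducible.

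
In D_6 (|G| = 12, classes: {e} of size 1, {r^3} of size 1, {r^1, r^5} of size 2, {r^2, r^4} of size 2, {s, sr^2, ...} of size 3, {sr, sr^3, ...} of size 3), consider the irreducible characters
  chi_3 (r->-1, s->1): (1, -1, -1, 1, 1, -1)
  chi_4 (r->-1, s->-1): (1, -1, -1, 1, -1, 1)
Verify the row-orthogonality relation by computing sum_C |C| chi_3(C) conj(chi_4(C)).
Sum = 0; so <chi_3, chi_4> = 0 (distinct irreducibles are orthogonal).

Solution. Compute term by term over conjugacy classes (|C| * chi_3(C) * conj(chi_4(C))):
  1*(1)*conj(1) + 1*(-1)*conj(-1) + 2*(-1)*conj(-1) + 2*(1)*conj(1) + 3*(1)*conj(-1) + 3*(-1)*conj(1)
  = (1) + (1) + (2) + (2) + (-3) + (-3)
  = 0.
Dividing by |G| = 12 gives 0/12 = 0, matching the row-orthogonality relation <chi_3, chi_4> = [chi_3 = chi_4].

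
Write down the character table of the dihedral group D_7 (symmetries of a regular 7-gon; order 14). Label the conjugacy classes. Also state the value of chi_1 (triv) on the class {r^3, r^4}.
Conjugacy classes: {e} of size 1, {r^1, r^6} of size 2, {r^2, r^5} of size 2, {r^3, r^4} of size 2, {s, sr, ..., sr^6} of size 7.
Character table:
  irrep \ class              {e} (size 1)  {r^1, r^6} (size 2)  {r^2, r^5} (size 2)  {r^3, r^4} (size 2)  {s, sr, ..., sr^6} (size 7)
  chi_1 (triv)               1             1                    1                    1                    1                          
  chi_2 (sign: r->1, s->-1)  1             1                    1                    1                    -1                         
  chi_3 (2d, j=1)            2             2*cos(2*pi/7)        -2*cos(3*pi/7)       -2*cos(pi/7)         0                          
  chi_4 (2d, j=2)            2             -2*cos(3*pi/7)       -2*cos(pi/7)         2*cos(2*pi/7)        0                          
  chi_5 (2d, j=3)            2             -2*cos(pi/7)         2*cos(2*pi/7)        -2*cos(3*pi/7)       0                          

Spot check: chi_1 (triv) on {r^3, r^4} = 1.

D_7 has order 2*7 = 14 with 5 conjugacy classes, hence 5 irreducibles. Sum of squared dims 1 + 1 + 4 + 4 + 4 = 14 = |G|. Linear characters come from the abelianisation; the 2-dimensional irreps have character r^k -> 2*cos(2*pi*j*k/7), reflections -> 0.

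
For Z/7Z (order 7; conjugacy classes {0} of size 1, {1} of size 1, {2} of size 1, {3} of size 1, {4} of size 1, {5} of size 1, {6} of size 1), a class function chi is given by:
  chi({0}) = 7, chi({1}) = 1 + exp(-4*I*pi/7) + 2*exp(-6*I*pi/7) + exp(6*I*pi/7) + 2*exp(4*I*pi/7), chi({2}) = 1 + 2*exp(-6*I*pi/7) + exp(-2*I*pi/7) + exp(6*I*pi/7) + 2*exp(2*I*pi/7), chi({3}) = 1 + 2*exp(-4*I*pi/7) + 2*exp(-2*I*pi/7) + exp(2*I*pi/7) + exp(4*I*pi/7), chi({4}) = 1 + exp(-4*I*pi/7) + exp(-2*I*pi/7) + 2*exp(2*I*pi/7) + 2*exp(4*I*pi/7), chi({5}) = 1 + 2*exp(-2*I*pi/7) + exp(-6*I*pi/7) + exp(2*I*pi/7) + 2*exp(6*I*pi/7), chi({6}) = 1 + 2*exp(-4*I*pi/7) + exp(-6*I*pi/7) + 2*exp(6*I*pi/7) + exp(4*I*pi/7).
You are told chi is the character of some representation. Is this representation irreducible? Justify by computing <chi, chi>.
Not irreducible (reducible): <chi, chi> = 11 > 1.

Working: <chi, chi> = (1/|G|) sum_C |C| * |chi(C)|^2 = (1/7)[1*|7|^2 + 1*|1 + exp(-4*I*pi/7) + 2*exp(-6*I*pi/7) + exp(6*I*pi/7) + 2*exp(4*I*pi/7)|^2 + 1*|1 + 2*exp(-6*I*pi/7) + exp(-2*I*pi/7) + exp(6*I*pi/7) + 2*exp(2*I*pi/7)|^2 + 1*|1 + 2*exp(-4*I*pi/7) + 2*exp(-2*I*pi/7) + exp(2*I*pi/7) + exp(4*I*pi/7)|^2 + 1*|1 + exp(-4*I*pi/7) + exp(-2*I*pi/7) + 2*exp(2*I*pi/7) + 2*exp(4*I*pi/7)|^2 + 1*|1 + 2*exp(-2*I*pi/7) + exp(-6*I*pi/7) + exp(2*I*pi/7) + 2*exp(6*I*pi/7)|^2 + 1*|1 + 2*exp(-4*I*pi/7) + exp(-6*I*pi/7) + 2*exp(6*I*pi/7) + exp(4*I*pi/7)|^2]
  = (1/7)[(49) + (11 + 8*exp(-4*I*pi/7) + 6*exp(-2*I*pi/7) + 5*exp(-6*I*pi/7) + 5*exp(6*I*pi/7) + 6*exp(2*I*pi/7) + 8*exp(4*I*pi/7)) + (11 + 6*exp(-4*I*pi/7) + 5*exp(-2*I*pi/7) + 8*exp(-6*I*pi/7) + 8*exp(6*I*pi/7) + 5*exp(2*I*pi/7) + 6*exp(4*I*pi/7)) + (11 + 8*exp(-2*I*pi/7) + 5*exp(-4*I*pi/7) + 6*exp(-6*I*pi/7) + 6*exp(6*I*pi/7) + 5*exp(4*I*pi/7) + 8*exp(2*I*pi/7)) + (11 + 8*exp(-2*I*pi/7) + 5*exp(-4*I*pi/7) + 6*exp(-6*I*pi/7) + 6*exp(6*I*pi/7) + 5*exp(4*I*pi/7) + 8*exp(2*I*pi/7)) + (11 + 6*exp(-4*I*pi/7) + 5*exp(-2*I*pi/7) + 8*exp(-6*I*pi/7) + 8*exp(6*I*pi/7) + 5*exp(2*I*pi/7) + 6*exp(4*I*pi/7)) + (11 + 8*exp(-4*I*pi/7) + 6*exp(-2*I*pi/7) + 5*exp(-6*I*pi/7) + 5*exp(6*I*pi/7) + 6*exp(2*I*pi/7) + 8*exp(4*I*pi/7))] = 77/7 = 11.
(Exp terms are combined using exp(i*s)*conj(exp(i*t)) = exp(i*(s-t)), and sums of them are collapsed using the identity that for every m > 1 the m distinct m-th roots of unity sum to 0, e.g. 1 + exp(2*I*pi/3) + exp(-2*I*pi/3) = 0.)
A character is irreducible iff <chi, chi> = 1, so this representation is reducible.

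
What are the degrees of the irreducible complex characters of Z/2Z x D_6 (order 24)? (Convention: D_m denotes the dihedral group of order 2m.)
Dimensions: 1, 1, 1, 1, 1, 1, 1, 1, 2, 2, 2, 2

Reasoning: There are 12 irreducibles (= number of conjugacy classes). Their dimensions d_i satisfy sum d_i^2 = |G| = 24: 1 + 1 + 1 + 1 + 1 + 1 + 1 + 1 + 4 + 4 + 4 + 4 = 24. (For the product with Z/2Z: each of the 2 1-dim characters of Z/2Z tensors with each irrep of D_6, giving 2 copies of each D_6-dimension.)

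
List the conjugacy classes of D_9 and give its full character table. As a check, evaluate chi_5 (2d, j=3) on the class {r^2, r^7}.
Conjugacy classes: {e} of size 1, {r^1, r^8} of size 2, {r^2, r^7} of size 2, {r^3, r^6} of size 2, {r^4, r^5} of size 2, {s, sr, ..., sr^8} of size 9.
Character table:
  irrep \ class              {e} (size 1)  {r^1, r^8} (size 2)  {r^2, r^7} (size 2)  {r^3, r^6} (size 2)  {r^4, r^5} (size 2)  {s, sr, ..., sr^8} (size 9)
  chi_1 (triv)               1             1                    1                    1                    1                    1                          
  chi_2 (sign: r->1, s->-1)  1             1                    1                    1                    1                    -1                         
  chi_3 (2d, j=1)            2             2*cos(2*pi/9)        2*cos(4*pi/9)        -1                   -2*cos(pi/9)         0                          
  chi_4 (2d, j=2)            2             2*cos(4*pi/9)        -2*cos(pi/9)         -1                   2*cos(2*pi/9)        0                          
  chi_5 (2d, j=3)            2             -1                   -1                   2                    -1                   0                          
  chi_6 (2d, j=4)            2             -2*cos(pi/9)         2*cos(2*pi/9)        -1                   2*cos(4*pi/9)        0                          

Spot check: chi_5 (2d, j=3) on {r^2, r^7} = -1.

Why: D_9 has order 2*9 = 18 with 6 conjugacy classes, hence 6 irreducibles. Sum of squared dims 1 + 1 + 4 + 4 + 4 + 4 = 18 = |G|. Linear characters come from the abelianisation; the 2-dimensional irreps have character r^k -> 2*cos(2*pi*j*k/9), reflections -> 0.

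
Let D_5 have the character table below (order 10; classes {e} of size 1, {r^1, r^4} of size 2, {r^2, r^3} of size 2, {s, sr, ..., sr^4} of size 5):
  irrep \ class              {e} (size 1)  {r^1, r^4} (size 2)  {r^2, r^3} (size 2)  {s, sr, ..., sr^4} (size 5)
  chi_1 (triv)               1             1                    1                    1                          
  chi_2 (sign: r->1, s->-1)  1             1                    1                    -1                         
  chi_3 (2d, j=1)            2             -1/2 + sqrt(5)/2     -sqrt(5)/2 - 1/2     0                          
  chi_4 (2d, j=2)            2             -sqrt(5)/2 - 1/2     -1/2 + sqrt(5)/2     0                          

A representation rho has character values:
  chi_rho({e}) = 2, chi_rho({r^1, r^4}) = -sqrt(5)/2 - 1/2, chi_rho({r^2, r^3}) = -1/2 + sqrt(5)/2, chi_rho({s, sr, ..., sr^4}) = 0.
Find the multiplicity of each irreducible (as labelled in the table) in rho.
Multiplicities: chi_1: 0, chi_2: 0, chi_3: 0, chi_4: 1.

Why: Use <chi_rho, chi> = (1/|G|) sum_C |C| * chi_rho(C) * conj(chi(C)) with |G| = 10 for each irreducible chi in the table:
  <chi_rho, chi_1> = (1/10)[1*(2)*conj(1) + 2*(-sqrt(5)/2 - 1/2)*conj(1) + 2*(-1/2 + sqrt(5)/2)*conj(1) + 5*(0)*conj(1)]
      = (1/10)[(2) + (-sqrt(5) - 1) + (-1 + sqrt(5)) + (0)] = 0/10 = 0
  <chi_rho, chi_2> = (1/10)[1*(2)*conj(1) + 2*(-sqrt(5)/2 - 1/2)*conj(1) + 2*(-1/2 + sqrt(5)/2)*conj(1) + 5*(0)*conj(-1)]
      = (1/10)[(2) + (-sqrt(5) - 1) + (-1 + sqrt(5)) + (0)] = 0/10 = 0
  <chi_rho, chi_3> = (1/10)[1*(2)*conj(2) + 2*(-sqrt(5)/2 - 1/2)*conj(-1/2 + sqrt(5)/2) + 2*(-1/2 + sqrt(5)/2)*conj(-sqrt(5)/2 - 1/2) + 5*(0)*conj(0)]
      = (1/10)[(4) + (-2) + (-2) + (0)] = 0/10 = 0
  <chi_rho, chi_4> = (1/10)[1*(2)*conj(2) + 2*(-sqrt(5)/2 - 1/2)*conj(-sqrt(5)/2 - 1/2) + 2*(-1/2 + sqrt(5)/2)*conj(-1/2 + sqrt(5)/2) + 5*(0)*conj(0)]
      = (1/10)[(4) + (sqrt(5) + 3) + (3 - sqrt(5)) + (0)] = 10/10 = 1
Dimension check: dim(rho) = sum (mult * dim) = 0*1 + 0*1 + 0*2 + 1*2 = 2 = chi_rho(e) = 2.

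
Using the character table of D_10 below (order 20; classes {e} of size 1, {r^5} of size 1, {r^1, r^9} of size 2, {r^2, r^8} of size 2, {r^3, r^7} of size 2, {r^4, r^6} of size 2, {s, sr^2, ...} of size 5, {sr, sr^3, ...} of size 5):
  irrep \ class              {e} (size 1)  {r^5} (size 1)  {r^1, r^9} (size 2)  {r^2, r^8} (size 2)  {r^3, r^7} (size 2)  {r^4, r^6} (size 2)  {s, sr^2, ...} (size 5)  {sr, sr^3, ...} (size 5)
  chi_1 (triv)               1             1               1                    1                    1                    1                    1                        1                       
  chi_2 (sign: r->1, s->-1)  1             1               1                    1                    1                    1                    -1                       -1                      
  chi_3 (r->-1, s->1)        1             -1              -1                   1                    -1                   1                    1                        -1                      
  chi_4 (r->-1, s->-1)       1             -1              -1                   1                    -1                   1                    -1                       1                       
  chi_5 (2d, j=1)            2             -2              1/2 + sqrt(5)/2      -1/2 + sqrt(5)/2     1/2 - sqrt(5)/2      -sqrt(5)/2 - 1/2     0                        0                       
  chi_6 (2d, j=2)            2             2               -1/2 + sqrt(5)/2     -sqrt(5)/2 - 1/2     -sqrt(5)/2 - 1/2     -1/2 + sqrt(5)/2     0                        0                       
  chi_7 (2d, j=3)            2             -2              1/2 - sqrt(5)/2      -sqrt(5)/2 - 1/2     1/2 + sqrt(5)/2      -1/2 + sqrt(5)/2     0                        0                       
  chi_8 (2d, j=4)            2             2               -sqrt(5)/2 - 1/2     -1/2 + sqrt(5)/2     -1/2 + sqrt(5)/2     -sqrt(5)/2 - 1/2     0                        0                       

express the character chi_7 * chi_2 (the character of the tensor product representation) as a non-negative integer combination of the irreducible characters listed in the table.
chi_7 tensor chi_2 = chi_7 (all other irreducibles have multiplicity 0).

Explanation: The character of a tensor product is the pointwise product (chi_7 * chi_2)(C) = chi_7(C) * chi_2(C):
  {e}: (2)*(1), {r^5}: (-2)*(1), {r^1, r^9}: (1/2 - sqrt(5)/2)*(1), {r^2, r^8}: (-sqrt(5)/2 - 1/2)*(1), {r^3, r^7}: (1/2 + sqrt(5)/2)*(1), {r^4, r^6}: (-1/2 + sqrt(5)/2)*(1), {s, sr^2, ...}: (0)*(-1), {sr, sr^3, ...}: (0)*(-1)
so (chi_7 * chi_2) takes values
  {e} -> 2, {r^5} -> -2, {r^1, r^9} -> 1/2 - sqrt(5)/2, {r^2, r^8} -> -sqrt(5)/2 - 1/2, {r^3, r^7} -> 1/2 + sqrt(5)/2, {r^4, r^6} -> -1/2 + sqrt(5)/2, {s, sr^2, ...} -> 0, {sr, sr^3, ...} -> 0.
Now take the inner product of this character with each irreducible chi from the table, <chi_7*chi_2, chi> = (1/20) sum_C |C| (chi_7*chi_2)(C) conj(chi(C)):
  <chi_7*chi_2, chi_1> = (1/20)[1*(2)*conj(1) + 1*(-2)*conj(1) + 2*(1/2 - sqrt(5)/2)*conj(1) + 2*(-sqrt(5)/2 - 1/2)*conj(1) + 2*(1/2 + sqrt(5)/2)*conj(1) + 2*(-1/2 + sqrt(5)/2)*conj(1) + 5*(0)*conj(1) + 5*(0)*conj(1)]
      = (1/20)[(2) + (-2) + (1 - sqrt(5)) + (-sqrt(5) - 1) + (1 + sqrt(5)) + (-1 + sqrt(5)) + (0) + (0)] = 0/20 = 0
  <chi_7*chi_2, chi_2> = (1/20)[1*(2)*conj(1) + 1*(-2)*conj(1) + 2*(1/2 - sqrt(5)/2)*conj(1) + 2*(-sqrt(5)/2 - 1/2)*conj(1) + 2*(1/2 + sqrt(5)/2)*conj(1) + 2*(-1/2 + sqrt(5)/2)*conj(1) + 5*(0)*conj(-1) + 5*(0)*conj(-1)]
      = (1/20)[(2) + (-2) + (1 - sqrt(5)) + (-sqrt(5) - 1) + (1 + sqrt(5)) + (-1 + sqrt(5)) + (0) + (0)] = 0/20 = 0
  <chi_7*chi_2, chi_3> = (1/20)[1*(2)*conj(1) + 1*(-2)*conj(-1) + 2*(1/2 - sqrt(5)/2)*conj(-1) + 2*(-sqrt(5)/2 - 1/2)*conj(1) + 2*(1/2 + sqrt(5)/2)*conj(-1) + 2*(-1/2 + sqrt(5)/2)*conj(1) + 5*(0)*conj(1) + 5*(0)*conj(-1)]
      = (1/20)[(2) + (2) + (-1 + sqrt(5)) + (-sqrt(5) - 1) + (-sqrt(5) - 1) + (-1 + sqrt(5)) + (0) + (0)] = 0/20 = 0
  <chi_7*chi_2, chi_4> = (1/20)[1*(2)*conj(1) + 1*(-2)*conj(-1) + 2*(1/2 - sqrt(5)/2)*conj(-1) + 2*(-sqrt(5)/2 - 1/2)*conj(1) + 2*(1/2 + sqrt(5)/2)*conj(-1) + 2*(-1/2 + sqrt(5)/2)*conj(1) + 5*(0)*conj(-1) + 5*(0)*conj(1)]
      = (1/20)[(2) + (2) + (-1 + sqrt(5)) + (-sqrt(5) - 1) + (-sqrt(5) - 1) + (-1 + sqrt(5)) + (0) + (0)] = 0/20 = 0
  <chi_7*chi_2, chi_5> = (1/20)[1*(2)*conj(2) + 1*(-2)*conj(-2) + 2*(1/2 - sqrt(5)/2)*conj(1/2 + sqrt(5)/2) + 2*(-sqrt(5)/2 - 1/2)*conj(-1/2 + sqrt(5)/2) + 2*(1/2 + sqrt(5)/2)*conj(1/2 - sqrt(5)/2) + 2*(-1/2 + sqrt(5)/2)*conj(-sqrt(5)/2 - 1/2) + 5*(0)*conj(0) + 5*(0)*conj(0)]
      = (1/20)[(4) + (4) + (-2) + (-2) + (-2) + (-2) + (0) + (0)] = 0/20 = 0
  <chi_7*chi_2, chi_6> = (1/20)[1*(2)*conj(2) + 1*(-2)*conj(2) + 2*(1/2 - sqrt(5)/2)*conj(-1/2 + sqrt(5)/2) + 2*(-sqrt(5)/2 - 1/2)*conj(-sqrt(5)/2 - 1/2) + 2*(1/2 + sqrt(5)/2)*conj(-sqrt(5)/2 - 1/2) + 2*(-1/2 + sqrt(5)/2)*conj(-1/2 + sqrt(5)/2) + 5*(0)*conj(0) + 5*(0)*conj(0)]
      = (1/20)[(4) + (-4) + (-3 + sqrt(5)) + (sqrt(5) + 3) + (-3 - sqrt(5)) + (3 - sqrt(5)) + (0) + (0)] = 0/20 = 0
  <chi_7*chi_2, chi_7> = (1/20)[1*(2)*conj(2) + 1*(-2)*conj(-2) + 2*(1/2 - sqrt(5)/2)*conj(1/2 - sqrt(5)/2) + 2*(-sqrt(5)/2 - 1/2)*conj(-sqrt(5)/2 - 1/2) + 2*(1/2 + sqrt(5)/2)*conj(1/2 + sqrt(5)/2) + 2*(-1/2 + sqrt(5)/2)*conj(-1/2 + sqrt(5)/2) + 5*(0)*conj(0) + 5*(0)*conj(0)]
      = (1/20)[(4) + (4) + (3 - sqrt(5)) + (sqrt(5) + 3) + (sqrt(5) + 3) + (3 - sqrt(5)) + (0) + (0)] = 20/20 = 1
  <chi_7*chi_2, chi_8> = (1/20)[1*(2)*conj(2) + 1*(-2)*conj(2) + 2*(1/2 - sqrt(5)/2)*conj(-sqrt(5)/2 - 1/2) + 2*(-sqrt(5)/2 - 1/2)*conj(-1/2 + sqrt(5)/2) + 2*(1/2 + sqrt(5)/2)*conj(-1/2 + sqrt(5)/2) + 2*(-1/2 + sqrt(5)/2)*conj(-sqrt(5)/2 - 1/2) + 5*(0)*conj(0) + 5*(0)*conj(0)]
      = (1/20)[(4) + (-4) + (2) + (-2) + (2) + (-2) + (0) + (0)] = 0/20 = 0
Hence the multiplicities are chi_7: 1. Dimension check: dim(chi_7)*dim(chi_2) = 2*1 = 2 and sum (mult * dim) = 1*2 = 2.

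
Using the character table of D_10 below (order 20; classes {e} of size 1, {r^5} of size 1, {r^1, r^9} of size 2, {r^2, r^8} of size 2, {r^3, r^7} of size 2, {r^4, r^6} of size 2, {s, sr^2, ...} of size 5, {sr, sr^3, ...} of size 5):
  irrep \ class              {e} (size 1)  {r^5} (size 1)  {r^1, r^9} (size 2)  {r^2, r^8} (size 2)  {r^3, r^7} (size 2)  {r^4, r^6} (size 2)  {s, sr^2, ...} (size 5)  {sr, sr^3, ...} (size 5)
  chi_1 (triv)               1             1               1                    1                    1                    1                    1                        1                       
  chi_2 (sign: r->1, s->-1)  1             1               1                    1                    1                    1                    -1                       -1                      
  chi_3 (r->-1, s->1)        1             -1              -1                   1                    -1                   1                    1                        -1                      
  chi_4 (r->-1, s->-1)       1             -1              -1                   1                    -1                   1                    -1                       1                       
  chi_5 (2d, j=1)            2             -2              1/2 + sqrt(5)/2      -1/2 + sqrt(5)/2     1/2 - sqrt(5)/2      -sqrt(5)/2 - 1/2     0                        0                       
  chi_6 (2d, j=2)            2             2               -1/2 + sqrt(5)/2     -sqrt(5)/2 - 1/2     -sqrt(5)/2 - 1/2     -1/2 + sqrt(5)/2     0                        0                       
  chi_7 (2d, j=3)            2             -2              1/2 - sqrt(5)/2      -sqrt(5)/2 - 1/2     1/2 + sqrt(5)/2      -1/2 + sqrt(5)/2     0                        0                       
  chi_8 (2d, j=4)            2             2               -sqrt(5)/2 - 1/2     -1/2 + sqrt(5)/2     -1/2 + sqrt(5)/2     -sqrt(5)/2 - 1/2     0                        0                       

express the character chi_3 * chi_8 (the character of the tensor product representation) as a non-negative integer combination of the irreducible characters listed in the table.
chi_3 tensor chi_8 = chi_5 (all other irreducibles have multiplicity 0).

Justification: The character of a tensor product is the pointwise product (chi_3 * chi_8)(C) = chi_3(C) * chi_8(C):
  {e}: (1)*(2), {r^5}: (-1)*(2), {r^1, r^9}: (-1)*(-sqrt(5)/2 - 1/2), {r^2, r^8}: (1)*(-1/2 + sqrt(5)/2), {r^3, r^7}: (-1)*(-1/2 + sqrt(5)/2), {r^4, r^6}: (1)*(-sqrt(5)/2 - 1/2), {s, sr^2, ...}: (1)*(0), {sr, sr^3, ...}: (-1)*(0)
so (chi_3 * chi_8) takes values
  {e} -> 2, {r^5} -> -2, {r^1, r^9} -> 1/2 + sqrt(5)/2, {r^2, r^8} -> -1/2 + sqrt(5)/2, {r^3, r^7} -> 1/2 - sqrt(5)/2, {r^4, r^6} -> -sqrt(5)/2 - 1/2, {s, sr^2, ...} -> 0, {sr, sr^3, ...} -> 0.
Now take the inner product of this character with each irreducible chi from the table, <chi_3*chi_8, chi> = (1/20) sum_C |C| (chi_3*chi_8)(C) conj(chi(C)):
  <chi_3*chi_8, chi_1> = (1/20)[1*(2)*conj(1) + 1*(-2)*conj(1) + 2*(1/2 + sqrt(5)/2)*conj(1) + 2*(-1/2 + sqrt(5)/2)*conj(1) + 2*(1/2 - sqrt(5)/2)*conj(1) + 2*(-sqrt(5)/2 - 1/2)*conj(1) + 5*(0)*conj(1) + 5*(0)*conj(1)]
      = (1/20)[(2) + (-2) + (1 + sqrt(5)) + (-1 + sqrt(5)) + (1 - sqrt(5)) + (-sqrt(5) - 1) + (0) + (0)] = 0/20 = 0
  <chi_3*chi_8, chi_2> = (1/20)[1*(2)*conj(1) + 1*(-2)*conj(1) + 2*(1/2 + sqrt(5)/2)*conj(1) + 2*(-1/2 + sqrt(5)/2)*conj(1) + 2*(1/2 - sqrt(5)/2)*conj(1) + 2*(-sqrt(5)/2 - 1/2)*conj(1) + 5*(0)*conj(-1) + 5*(0)*conj(-1)]
      = (1/20)[(2) + (-2) + (1 + sqrt(5)) + (-1 + sqrt(5)) + (1 - sqrt(5)) + (-sqrt(5) - 1) + (0) + (0)] = 0/20 = 0
  <chi_3*chi_8, chi_3> = (1/20)[1*(2)*conj(1) + 1*(-2)*conj(-1) + 2*(1/2 + sqrt(5)/2)*conj(-1) + 2*(-1/2 + sqrt(5)/2)*conj(1) + 2*(1/2 - sqrt(5)/2)*conj(-1) + 2*(-sqrt(5)/2 - 1/2)*conj(1) + 5*(0)*conj(1) + 5*(0)*conj(-1)]
      = (1/20)[(2) + (2) + (-sqrt(5) - 1) + (-1 + sqrt(5)) + (-1 + sqrt(5)) + (-sqrt(5) - 1) + (0) + (0)] = 0/20 = 0
  <chi_3*chi_8, chi_4> = (1/20)[1*(2)*conj(1) + 1*(-2)*conj(-1) + 2*(1/2 + sqrt(5)/2)*conj(-1) + 2*(-1/2 + sqrt(5)/2)*conj(1) + 2*(1/2 - sqrt(5)/2)*conj(-1) + 2*(-sqrt(5)/2 - 1/2)*conj(1) + 5*(0)*conj(-1) + 5*(0)*conj(1)]
      = (1/20)[(2) + (2) + (-sqrt(5) - 1) + (-1 + sqrt(5)) + (-1 + sqrt(5)) + (-sqrt(5) - 1) + (0) + (0)] = 0/20 = 0
  <chi_3*chi_8, chi_5> = (1/20)[1*(2)*conj(2) + 1*(-2)*conj(-2) + 2*(1/2 + sqrt(5)/2)*conj(1/2 + sqrt(5)/2) + 2*(-1/2 + sqrt(5)/2)*conj(-1/2 + sqrt(5)/2) + 2*(1/2 - sqrt(5)/2)*conj(1/2 - sqrt(5)/2) + 2*(-sqrt(5)/2 - 1/2)*conj(-sqrt(5)/2 - 1/2) + 5*(0)*conj(0) + 5*(0)*conj(0)]
      = (1/20)[(4) + (4) + (sqrt(5) + 3) + (3 - sqrt(5)) + (3 - sqrt(5)) + (sqrt(5) + 3) + (0) + (0)] = 20/20 = 1
  <chi_3*chi_8, chi_6> = (1/20)[1*(2)*conj(2) + 1*(-2)*conj(2) + 2*(1/2 + sqrt(5)/2)*conj(-1/2 + sqrt(5)/2) + 2*(-1/2 + sqrt(5)/2)*conj(-sqrt(5)/2 - 1/2) + 2*(1/2 - sqrt(5)/2)*conj(-sqrt(5)/2 - 1/2) + 2*(-sqrt(5)/2 - 1/2)*conj(-1/2 + sqrt(5)/2) + 5*(0)*conj(0) + 5*(0)*conj(0)]
      = (1/20)[(4) + (-4) + (2) + (-2) + (2) + (-2) + (0) + (0)] = 0/20 = 0
  <chi_3*chi_8, chi_7> = (1/20)[1*(2)*conj(2) + 1*(-2)*conj(-2) + 2*(1/2 + sqrt(5)/2)*conj(1/2 - sqrt(5)/2) + 2*(-1/2 + sqrt(5)/2)*conj(-sqrt(5)/2 - 1/2) + 2*(1/2 - sqrt(5)/2)*conj(1/2 + sqrt(5)/2) + 2*(-sqrt(5)/2 - 1/2)*conj(-1/2 + sqrt(5)/2) + 5*(0)*conj(0) + 5*(0)*conj(0)]
      = (1/20)[(4) + (4) + (-2) + (-2) + (-2) + (-2) + (0) + (0)] = 0/20 = 0
  <chi_3*chi_8, chi_8> = (1/20)[1*(2)*conj(2) + 1*(-2)*conj(2) + 2*(1/2 + sqrt(5)/2)*conj(-sqrt(5)/2 - 1/2) + 2*(-1/2 + sqrt(5)/2)*conj(-1/2 + sqrt(5)/2) + 2*(1/2 - sqrt(5)/2)*conj(-1/2 + sqrt(5)/2) + 2*(-sqrt(5)/2 - 1/2)*conj(-sqrt(5)/2 - 1/2) + 5*(0)*conj(0) + 5*(0)*conj(0)]
      = (1/20)[(4) + (-4) + (-3 - sqrt(5)) + (3 - sqrt(5)) + (-3 + sqrt(5)) + (sqrt(5) + 3) + (0) + (0)] = 0/20 = 0
Hence the multiplicities are chi_5: 1. Dimension check: dim(chi_3)*dim(chi_8) = 1*2 = 2 and sum (mult * dim) = 1*2 = 2.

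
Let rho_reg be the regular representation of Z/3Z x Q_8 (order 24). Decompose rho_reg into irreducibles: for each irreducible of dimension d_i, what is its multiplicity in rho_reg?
Each irreducible V_i of dimension d_i appears with multiplicity d_i, i.e. rho_reg = (direct sum over all irreducibles V_i) d_i V_i. The irreducible dimensions for Z/3Z x Q_8 are 1, 1, 1, 1, 1, 1, 1, 1, 1, 1, 1, 1, 2, 2, 2: 12 irreducibles of dimension 1, each with multiplicity 1; 3 irreducibles of dimension 2, each with multiplicity 2. Total dimension 12*1*1 + 3*2*2 = 24 = |G|.

Details: General theorem: in the regular representation of a finite group G, each irreducible appears with multiplicity equal to its dimension. Check: dim(rho_reg) = sum d_i^2 = 1 + 1 + 1 + 1 + 1 + 1 + 1 + 1 + 1 + 1 + 1 + 1 + 4 + 4 + 4 = 24 = |G|.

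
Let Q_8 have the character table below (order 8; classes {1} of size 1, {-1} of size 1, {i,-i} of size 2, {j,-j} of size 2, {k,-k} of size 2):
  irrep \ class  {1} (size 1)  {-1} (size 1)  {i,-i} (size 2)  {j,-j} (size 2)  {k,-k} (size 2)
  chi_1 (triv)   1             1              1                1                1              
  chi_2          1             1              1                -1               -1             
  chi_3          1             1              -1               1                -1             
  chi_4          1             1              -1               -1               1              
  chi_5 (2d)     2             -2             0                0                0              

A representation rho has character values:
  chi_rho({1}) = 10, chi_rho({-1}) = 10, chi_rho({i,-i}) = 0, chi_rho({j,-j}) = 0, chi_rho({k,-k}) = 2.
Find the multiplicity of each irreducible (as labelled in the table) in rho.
Multiplicities: chi_1: 3, chi_2: 2, chi_3: 2, chi_4: 3, chi_5: 0.

Details: Use <chi_rho, chi> = (1/|G|) sum_C |C| * chi_rho(C) * conj(chi(C)) with |G| = 8 for each irreducible chi in the table:
  <chi_rho, chi_1> = (1/8)[1*(10)*conj(1) + 1*(10)*conj(1) + 2*(0)*conj(1) + 2*(0)*conj(1) + 2*(2)*conj(1)]
      = (1/8)[(10) + (10) + (0) + (0) + (4)] = 24/8 = 3
  <chi_rho, chi_2> = (1/8)[1*(10)*conj(1) + 1*(10)*conj(1) + 2*(0)*conj(1) + 2*(0)*conj(-1) + 2*(2)*conj(-1)]
      = (1/8)[(10) + (10) + (0) + (0) + (-4)] = 16/8 = 2
  <chi_rho, chi_3> = (1/8)[1*(10)*conj(1) + 1*(10)*conj(1) + 2*(0)*conj(-1) + 2*(0)*conj(1) + 2*(2)*conj(-1)]
      = (1/8)[(10) + (10) + (0) + (0) + (-4)] = 16/8 = 2
  <chi_rho, chi_4> = (1/8)[1*(10)*conj(1) + 1*(10)*conj(1) + 2*(0)*conj(-1) + 2*(0)*conj(-1) + 2*(2)*conj(1)]
      = (1/8)[(10) + (10) + (0) + (0) + (4)] = 24/8 = 3
  <chi_rho, chi_5> = (1/8)[1*(10)*conj(2) + 1*(10)*conj(-2) + 2*(0)*conj(0) + 2*(0)*conj(0) + 2*(2)*conj(0)]
      = (1/8)[(20) + (-20) + (0) + (0) + (0)] = 0/8 = 0
Dimension check: dim(rho) = sum (mult * dim) = 3*1 + 2*1 + 2*1 + 3*1 + 0*2 = 10 = chi_rho(e) = 10.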